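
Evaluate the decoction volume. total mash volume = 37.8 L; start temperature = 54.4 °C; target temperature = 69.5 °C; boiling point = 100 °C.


V_dec = V_total·(T_target − T_start)/(T_boil − T_start)
V_dec = 37.8·(69.5 − 54.4)/(100 − 54.4)

12.5171 L


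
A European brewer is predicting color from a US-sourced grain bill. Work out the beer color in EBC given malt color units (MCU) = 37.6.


SRM = 1.4922·MCU^0.6859;  EBC = SRM·1.97
SRM = 1.4922·37.6^0.6859 = 17.9576
EBC = 17.9576·1.97

35.3765 EBC


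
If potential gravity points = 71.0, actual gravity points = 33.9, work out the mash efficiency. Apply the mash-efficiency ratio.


efficiency = actual / potential × 100
efficiency = 33.9 / 71.0 × 100

47.7465 %


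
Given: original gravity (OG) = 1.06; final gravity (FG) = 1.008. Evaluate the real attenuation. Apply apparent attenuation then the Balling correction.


AA = (OG−FG)/(OG−1)·100;  RA = AA·0.8192
AA = (1.06 − 1.008)/(1.06 − 1)·100 = 86.6667
RA = 86.6667·0.8192

70.9973 %


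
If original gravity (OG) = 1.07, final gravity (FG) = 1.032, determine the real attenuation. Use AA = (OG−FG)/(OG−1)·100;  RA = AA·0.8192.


AA = (1.07 − 1.032)/(1.07 − 1)·100 = 54.2857
RA = 54.2857·0.8192

44.4709 %


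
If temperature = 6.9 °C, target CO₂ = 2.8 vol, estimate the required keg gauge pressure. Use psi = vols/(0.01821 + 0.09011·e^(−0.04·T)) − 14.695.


psi = 2.8/(0.01821 + 0.09011·e^(−0.04·6.9)) − 14.695

17.6426 psi


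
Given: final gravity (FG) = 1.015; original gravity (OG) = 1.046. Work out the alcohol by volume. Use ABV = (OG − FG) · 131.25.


ABV = (1.046 − 1.015) · 131.25

4.0688 % ABV


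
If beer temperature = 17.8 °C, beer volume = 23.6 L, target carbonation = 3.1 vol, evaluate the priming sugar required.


residual = 14.695·(0.01821 + 0.09011·e^(−0.04·T));  sugar = (target − residual)·4.0·V
residual = 14.695·(0.01821 + 0.09011·e^(−0.04·17.8)) = 0.9173
sugar = (3.1 − 0.9173)·4.0·23.6

206.0456 g


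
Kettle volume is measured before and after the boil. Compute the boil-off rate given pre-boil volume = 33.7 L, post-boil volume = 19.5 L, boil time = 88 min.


rate = (V_pre − V_post) / (t_min/60)
rate = (33.7 − 19.5) / (88/60)

9.6818 L/hr


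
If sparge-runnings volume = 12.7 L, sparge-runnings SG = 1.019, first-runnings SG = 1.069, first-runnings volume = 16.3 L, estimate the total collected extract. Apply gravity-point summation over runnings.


total = Σ (SG_i − 1)·1000·V_i
first = (1.069 − 1)·1000·16.3 = 1124.7000
sparge = (1.019 − 1)·1000·12.7 = 241.3000
total = 1124.7000 + 241.3000

1366.0000 gravity·L


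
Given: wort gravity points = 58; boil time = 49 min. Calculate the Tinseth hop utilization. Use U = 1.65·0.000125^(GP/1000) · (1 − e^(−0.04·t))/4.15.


bigness = 1.65·0.000125^(58/1000) = 0.9797
boil_factor = (1 − e^(−0.04·49))/4.15 = 0.2070
U = 0.9797 · 0.2070

0.2028


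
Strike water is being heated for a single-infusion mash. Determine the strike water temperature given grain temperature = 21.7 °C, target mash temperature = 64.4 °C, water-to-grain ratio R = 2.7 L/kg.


T_strike = (0.41/R)·(T_mash − T_grain) + T_mash
T_strike = (0.41/2.7)·(64.4 − 21.7) + 64.4

70.8841 °C


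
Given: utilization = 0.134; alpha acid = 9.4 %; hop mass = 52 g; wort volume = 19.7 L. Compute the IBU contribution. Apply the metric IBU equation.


IBU = (α/100)·mass·U·1000 / V
IBU = (9.4/100)·52·0.134·1000 / 19.7

33.2483 IBU


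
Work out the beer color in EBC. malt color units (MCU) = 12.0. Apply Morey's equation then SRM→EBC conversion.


SRM = 1.4922·MCU^0.6859;  EBC = SRM·1.97
SRM = 1.4922·12.0^0.6859 = 8.2042
EBC = 8.2042·1.97

16.1623 EBC


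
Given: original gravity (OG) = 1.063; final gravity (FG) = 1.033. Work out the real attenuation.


AA = (OG−FG)/(OG−1)·100;  RA = AA·0.8192
AA = (1.063 − 1.033)/(1.063 − 1)·100 = 47.6190
RA = 47.6190·0.8192

39.0095 %


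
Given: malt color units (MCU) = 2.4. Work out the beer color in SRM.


SRM = 1.4922 · MCU^0.6859
SRM = 1.4922 · 2.4^0.6859

2.7203 SRM


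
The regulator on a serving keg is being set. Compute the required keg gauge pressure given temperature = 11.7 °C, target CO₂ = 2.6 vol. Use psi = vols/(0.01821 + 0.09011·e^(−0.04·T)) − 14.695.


psi = 2.6/(0.01821 + 0.09011·e^(−0.04·11.7)) − 14.695

20.1381 psi


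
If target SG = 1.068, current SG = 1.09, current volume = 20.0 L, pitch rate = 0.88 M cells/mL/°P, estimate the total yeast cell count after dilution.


V_w = V·((SG_c−1)/(SG_t−1)−1);  °P = 259 − 259/SG_t;  cells = rate·(V+V_w)·°P
V_w = 20.0·((1.09−1)/(1.068−1)−1) = 6.4706
V_final = 20.0 + 6.4706 = 26.4706
°P = 259 − 259/1.068 = 16.4906
cells = 0.88·26.4706·16.4906

384.1348 billion cells


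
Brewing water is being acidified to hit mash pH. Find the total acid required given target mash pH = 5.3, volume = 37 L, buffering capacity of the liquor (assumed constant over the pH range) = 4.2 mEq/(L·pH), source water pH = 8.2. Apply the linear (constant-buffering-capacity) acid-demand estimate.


acid = buffering capacity · (pH_source − pH_target) · V
acid = 4.2 · (8.2 − 5.3) · 37

450.6600 mEq


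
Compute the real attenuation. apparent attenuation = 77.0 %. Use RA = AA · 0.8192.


RA = 77.0 · 0.8192

63.0784 %


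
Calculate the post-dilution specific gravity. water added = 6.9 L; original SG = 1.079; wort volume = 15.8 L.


SG_new = 1 + (SG_old − 1)·V_old/(V_old + V_water)
pts = (1.079 − 1)·1000·15.8/(15.8 + 6.9) = 54.9868
SG_new = 1 + 54.9868/1000

1.0550


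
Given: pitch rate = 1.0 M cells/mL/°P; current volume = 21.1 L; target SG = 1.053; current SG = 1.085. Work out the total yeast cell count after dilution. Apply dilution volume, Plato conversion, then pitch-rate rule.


V_w = V·((SG_c−1)/(SG_t−1)−1);  °P = 259 − 259/SG_t;  cells = rate·(V+V_w)·°P
V_w = 21.1·((1.085−1)/(1.053−1)−1) = 12.7396
V_final = 21.1 + 12.7396 = 33.8396
°P = 259 − 259/1.053 = 13.0361
cells = 1.0·33.8396·13.0361

441.1363 billion cells


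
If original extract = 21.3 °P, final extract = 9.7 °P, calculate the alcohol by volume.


SG = 259/(259 − P);  ABV = (OG − FG)·131.25
OG = 259/(259 − 21.3) = 1.0896
FG = 259/(259 − 9.7) = 1.0389
ABV = (1.0896 − 1.0389)·131.25

6.6543 % ABV


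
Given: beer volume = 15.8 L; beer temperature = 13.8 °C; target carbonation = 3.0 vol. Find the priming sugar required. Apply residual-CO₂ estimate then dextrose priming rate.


residual = 14.695·(0.01821 + 0.09011·e^(−0.04·T));  sugar = (target − residual)·4.0·V
residual = 14.695·(0.01821 + 0.09011·e^(−0.04·13.8)) = 1.0300
sugar = (3.0 − 1.0300)·4.0·15.8

124.5010 g


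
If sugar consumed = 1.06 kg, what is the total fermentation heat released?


Q = m_sugar · 590 kJ/kg
Q = 1.06 · 590

625.4000 kJ


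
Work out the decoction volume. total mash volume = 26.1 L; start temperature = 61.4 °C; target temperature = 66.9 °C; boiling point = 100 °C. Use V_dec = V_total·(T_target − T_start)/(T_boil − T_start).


V_dec = 26.1·(66.9 − 61.4)/(100 − 61.4)

3.7189 L


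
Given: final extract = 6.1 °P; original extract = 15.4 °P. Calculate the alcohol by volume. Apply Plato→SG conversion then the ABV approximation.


SG = 259/(259 − P);  ABV = (OG − FG)·131.25
OG = 259/(259 − 15.4) = 1.0632
FG = 259/(259 − 6.1) = 1.0241
ABV = (1.0632 − 1.0241)·131.25

5.1316 % ABV


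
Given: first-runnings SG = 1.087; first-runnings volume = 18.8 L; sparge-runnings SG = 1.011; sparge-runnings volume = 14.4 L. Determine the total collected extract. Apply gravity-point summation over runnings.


total = Σ (SG_i − 1)·1000·V_i
first = (1.087 − 1)·1000·18.8 = 1635.6000
sparge = (1.011 − 1)·1000·14.4 = 158.4000
total = 1635.6000 + 158.4000

1794.0000 gravity·L


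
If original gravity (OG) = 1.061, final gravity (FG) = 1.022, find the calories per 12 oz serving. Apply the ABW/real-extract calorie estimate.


ABW = (OG−FG)·131.25·0.79/FG;  °P = 259 − 259/SG (for OG→OE and FG→AE);  RE = 0.1808·OE + 0.8192·AE;  Cal = (6.9·ABW + 4·(RE−0.1))·FG·3.55
ABW = (1.061 − 1.022)·131.25·0.79/1.022 = 3.9568
OE = 259 − 259/1.061 = 14.8907 °P
AE = 259 − 259/1.022 = 5.5753 °P
RE = 0.1808·14.8907 + 0.8192·5.5753 = 7.2596 °P
Cal = (6.9·3.9568 + 4·(7.2596−0.1))·1.022·3.55

202.9555 kcal


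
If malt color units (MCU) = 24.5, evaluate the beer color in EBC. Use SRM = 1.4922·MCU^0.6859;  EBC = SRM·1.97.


SRM = 1.4922·24.5^0.6859 = 13.3862
EBC = 13.3862·1.97

26.3707 EBC


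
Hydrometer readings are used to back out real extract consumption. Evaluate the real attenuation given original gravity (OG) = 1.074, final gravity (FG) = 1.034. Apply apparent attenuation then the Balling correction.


AA = (OG−FG)/(OG−1)·100;  RA = AA·0.8192
AA = (1.074 − 1.034)/(1.074 − 1)·100 = 54.0541
RA = 54.0541·0.8192

44.2811 %


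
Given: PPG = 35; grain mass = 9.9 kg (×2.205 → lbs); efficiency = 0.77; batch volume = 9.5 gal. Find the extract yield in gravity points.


points = lbs × PPG × eff / vol
lbs = 9.9 × 2.205 = 21.8295
points = 21.8295 × 35 × 0.77 / 9.5

61.9268 points


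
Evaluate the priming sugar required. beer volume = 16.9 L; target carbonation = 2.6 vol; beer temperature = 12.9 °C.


residual = 14.695·(0.01821 + 0.09011·e^(−0.04·T));  sugar = (target − residual)·4.0·V
residual = 14.695·(0.01821 + 0.09011·e^(−0.04·12.9)) = 1.0580
sugar = (2.6 − 1.0580)·4.0·16.9

104.2395 g


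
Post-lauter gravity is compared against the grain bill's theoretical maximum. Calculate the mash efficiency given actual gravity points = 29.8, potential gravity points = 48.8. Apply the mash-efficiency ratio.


efficiency = actual / potential × 100
efficiency = 29.8 / 48.8 × 100

61.0656 %


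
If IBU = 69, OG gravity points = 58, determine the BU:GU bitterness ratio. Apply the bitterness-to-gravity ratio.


BU:GU = IBU / OG_points
BU:GU = 69 / 58

1.1897


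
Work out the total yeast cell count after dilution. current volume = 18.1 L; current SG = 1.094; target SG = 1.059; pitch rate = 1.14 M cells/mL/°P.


V_w = V·((SG_c−1)/(SG_t−1)−1);  °P = 259 − 259/SG_t;  cells = rate·(V+V_w)·°P
V_w = 18.1·((1.094−1)/(1.059−1)−1) = 10.7373
V_final = 18.1 + 10.7373 = 28.8373
°P = 259 − 259/1.059 = 14.4297
cells = 1.14·28.8373·14.4297

474.3677 billion cells


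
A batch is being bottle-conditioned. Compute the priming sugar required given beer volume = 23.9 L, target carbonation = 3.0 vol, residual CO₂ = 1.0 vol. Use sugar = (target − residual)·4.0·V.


sugar = (3.0 − 1.0)·4.0·23.9

191.2000 g


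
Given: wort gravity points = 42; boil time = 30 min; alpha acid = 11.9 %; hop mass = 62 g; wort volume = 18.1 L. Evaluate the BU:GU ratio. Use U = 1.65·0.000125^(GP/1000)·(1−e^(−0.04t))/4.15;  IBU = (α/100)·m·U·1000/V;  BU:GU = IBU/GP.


U = 1.65·0.000125^(42/1000)·(1−e^(−0.04·30))/4.15 = 0.1905
IBU = (11.9/100)·62·0.1905·1000/18.1 = 77.6466
BU:GU = 77.6466/42

1.8487


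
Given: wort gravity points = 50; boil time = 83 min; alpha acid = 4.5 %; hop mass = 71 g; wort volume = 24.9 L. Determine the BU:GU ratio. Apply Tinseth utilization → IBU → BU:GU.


U = 1.65·0.000125^(GP/1000)·(1−e^(−0.04t))/4.15;  IBU = (α/100)·m·U·1000/V;  BU:GU = IBU/GP
U = 1.65·0.000125^(50/1000)·(1−e^(−0.04·83))/4.15 = 0.2445
IBU = (4.5/100)·71·0.2445·1000/24.9 = 31.3734
BU:GU = 31.3734/50

0.6275


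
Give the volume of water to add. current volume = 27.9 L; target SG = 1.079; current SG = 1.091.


V_water = V·((SG_curr − 1)/(SG_target − 1) − 1)
V_water = 27.9·((1.091 − 1)/(1.079 − 1) − 1)

4.2380 L


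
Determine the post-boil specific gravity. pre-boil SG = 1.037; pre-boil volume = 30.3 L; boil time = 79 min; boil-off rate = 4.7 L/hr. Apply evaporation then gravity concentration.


V_post = V_pre − rate·(t/60);  SG_post = 1 + (SG_pre−1)·V_pre/V_post
V_post = 30.3 − 4.7·(79/60) = 24.1117
SG_post = 1 + (1.037 − 1)·30.3/24.1117

1.0465


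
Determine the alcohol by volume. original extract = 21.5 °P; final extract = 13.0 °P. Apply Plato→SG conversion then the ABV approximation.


SG = 259/(259 − P);  ABV = (OG − FG)·131.25
OG = 259/(259 − 21.5) = 1.0905
FG = 259/(259 − 13.0) = 1.0528
ABV = (1.0905 − 1.0528)·131.25

4.9456 % ABV


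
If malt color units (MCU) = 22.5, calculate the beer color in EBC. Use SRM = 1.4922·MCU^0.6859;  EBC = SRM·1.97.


SRM = 1.4922·22.5^0.6859 = 12.6267
EBC = 12.6267·1.97

24.8746 EBC


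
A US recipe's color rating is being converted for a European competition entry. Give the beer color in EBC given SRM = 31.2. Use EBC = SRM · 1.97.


EBC = 31.2 · 1.97

61.4640 EBC


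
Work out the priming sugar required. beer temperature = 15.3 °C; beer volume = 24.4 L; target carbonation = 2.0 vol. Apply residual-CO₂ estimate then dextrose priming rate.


residual = 14.695·(0.01821 + 0.09011·e^(−0.04·T));  sugar = (target − residual)·4.0·V
residual = 14.695·(0.01821 + 0.09011·e^(−0.04·15.3)) = 0.9856
sugar = (2.0 − 0.9856)·4.0·24.4

99.0010 g


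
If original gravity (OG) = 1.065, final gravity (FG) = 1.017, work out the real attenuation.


AA = (OG−FG)/(OG−1)·100;  RA = AA·0.8192
AA = (1.065 − 1.017)/(1.065 − 1)·100 = 73.8462
RA = 73.8462·0.8192

60.4948 %


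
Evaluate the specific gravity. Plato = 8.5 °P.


SG = 259/(259 − P)
SG = 259/(259 − 8.5)

1.0339


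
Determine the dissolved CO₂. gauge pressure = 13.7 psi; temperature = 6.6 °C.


vols = (P + 14.695)·(0.01821 + 0.09011·e^(−0.04·T))
vols = (13.7 + 14.695)·(0.01821 + 0.09011·e^(−0.04·6.6))

2.4821 volumes


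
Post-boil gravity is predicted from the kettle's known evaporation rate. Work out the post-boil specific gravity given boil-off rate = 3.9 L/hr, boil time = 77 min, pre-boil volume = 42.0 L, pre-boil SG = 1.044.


V_post = V_pre − rate·(t/60);  SG_post = 1 + (SG_pre−1)·V_pre/V_post
V_post = 42.0 − 3.9·(77/60) = 36.9950
SG_post = 1 + (1.044 − 1)·42.0/36.9950

1.0500


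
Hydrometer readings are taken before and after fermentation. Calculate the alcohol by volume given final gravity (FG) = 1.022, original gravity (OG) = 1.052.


ABV = (OG − FG) · 131.25
ABV = (1.052 − 1.022) · 131.25

3.9375 % ABV


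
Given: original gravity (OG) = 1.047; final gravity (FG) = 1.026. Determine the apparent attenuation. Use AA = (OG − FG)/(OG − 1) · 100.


AA = (1.047 − 1.026)/(1.047 − 1) · 100

44.6809 %


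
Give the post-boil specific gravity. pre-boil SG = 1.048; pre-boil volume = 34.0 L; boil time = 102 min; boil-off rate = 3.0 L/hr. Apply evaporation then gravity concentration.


V_post = V_pre − rate·(t/60);  SG_post = 1 + (SG_pre−1)·V_pre/V_post
V_post = 34.0 − 3.0·(102/60) = 28.9000
SG_post = 1 + (1.048 − 1)·34.0/28.9000

1.0565


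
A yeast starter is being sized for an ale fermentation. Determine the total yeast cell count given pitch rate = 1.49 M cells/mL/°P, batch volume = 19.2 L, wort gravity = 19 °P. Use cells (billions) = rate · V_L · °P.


cells = 1.49 · 19.2 · 19

543.5520 billion cells


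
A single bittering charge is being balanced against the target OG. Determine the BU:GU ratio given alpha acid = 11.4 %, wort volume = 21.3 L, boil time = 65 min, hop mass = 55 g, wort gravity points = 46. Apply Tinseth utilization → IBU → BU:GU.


U = 1.65·0.000125^(GP/1000)·(1−e^(−0.04t))/4.15;  IBU = (α/100)·m·U·1000/V;  BU:GU = IBU/GP
U = 1.65·0.000125^(46/1000)·(1−e^(−0.04·65))/4.15 = 0.2434
IBU = (11.4/100)·55·0.2434·1000/21.3 = 71.6579
BU:GU = 71.6579/46

1.5578


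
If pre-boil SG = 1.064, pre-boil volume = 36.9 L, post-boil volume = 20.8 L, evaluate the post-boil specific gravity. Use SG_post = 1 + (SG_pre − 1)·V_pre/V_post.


pts_pre = (1.064 − 1)·1000 = 64.0000
pts_post = 64.0000·36.9/20.8 = 113.5385
SG_post = 1 + 113.5385/1000

1.1135


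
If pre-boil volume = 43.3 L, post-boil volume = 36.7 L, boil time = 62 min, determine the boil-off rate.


rate = (V_pre − V_post) / (t_min/60)
rate = (43.3 − 36.7) / (62/60)

6.3871 L/hr


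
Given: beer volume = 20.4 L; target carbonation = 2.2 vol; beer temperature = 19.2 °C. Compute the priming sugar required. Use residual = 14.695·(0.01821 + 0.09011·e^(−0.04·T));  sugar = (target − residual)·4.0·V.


residual = 14.695·(0.01821 + 0.09011·e^(−0.04·19.2)) = 0.8819
sugar = (2.2 − 0.8819)·4.0·20.4

107.5545 g


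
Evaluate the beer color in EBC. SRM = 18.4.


EBC = SRM · 1.97
EBC = 18.4 · 1.97

36.2480 EBC


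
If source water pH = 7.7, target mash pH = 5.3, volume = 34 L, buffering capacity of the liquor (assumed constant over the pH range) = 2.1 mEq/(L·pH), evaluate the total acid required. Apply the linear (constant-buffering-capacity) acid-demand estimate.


acid = buffering capacity · (pH_source − pH_target) · V
acid = 2.1 · (7.7 − 5.3) · 34

171.3600 mEq


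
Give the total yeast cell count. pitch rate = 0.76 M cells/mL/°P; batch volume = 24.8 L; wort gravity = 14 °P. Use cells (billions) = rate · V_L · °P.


cells = 0.76 · 24.8 · 14

263.8720 billion cells


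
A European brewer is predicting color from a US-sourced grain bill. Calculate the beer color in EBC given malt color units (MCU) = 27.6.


SRM = 1.4922·MCU^0.6859;  EBC = SRM·1.97
SRM = 1.4922·27.6^0.6859 = 14.5260
EBC = 14.5260·1.97

28.6163 EBC


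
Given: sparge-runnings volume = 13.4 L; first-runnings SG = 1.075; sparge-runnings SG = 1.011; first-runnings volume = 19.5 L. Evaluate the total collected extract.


total = Σ (SG_i − 1)·1000·V_i
first = (1.075 − 1)·1000·19.5 = 1462.5000
sparge = (1.011 − 1)·1000·13.4 = 147.4000
total = 1462.5000 + 147.4000

1609.9000 gravity·L


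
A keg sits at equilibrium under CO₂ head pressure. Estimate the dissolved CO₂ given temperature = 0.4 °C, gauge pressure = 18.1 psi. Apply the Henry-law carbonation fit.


vols = (P + 14.695)·(0.01821 + 0.09011·e^(−0.04·T))
vols = (18.1 + 14.695)·(0.01821 + 0.09011·e^(−0.04·0.4))

3.5054 volumes


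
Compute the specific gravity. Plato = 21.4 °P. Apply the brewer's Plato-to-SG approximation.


SG = 259/(259 − P)
SG = 259/(259 − 21.4)

1.0901


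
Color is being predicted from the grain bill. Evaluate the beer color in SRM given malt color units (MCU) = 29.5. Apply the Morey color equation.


SRM = 1.4922 · MCU^0.6859
SRM = 1.4922 · 29.5^0.6859

15.2047 SRM


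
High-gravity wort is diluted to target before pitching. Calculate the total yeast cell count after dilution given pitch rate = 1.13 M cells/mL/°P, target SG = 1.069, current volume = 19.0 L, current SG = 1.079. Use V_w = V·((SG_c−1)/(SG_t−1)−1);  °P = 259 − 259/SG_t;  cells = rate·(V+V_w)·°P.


V_w = 19.0·((1.079−1)/(1.069−1)−1) = 2.7536
V_final = 19.0 + 2.7536 = 21.7536
°P = 259 − 259/1.069 = 16.7175
cells = 1.13·21.7536·16.7175

410.9426 billion cells


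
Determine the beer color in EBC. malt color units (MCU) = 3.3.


SRM = 1.4922·MCU^0.6859;  EBC = SRM·1.97
SRM = 1.4922·3.3^0.6859 = 3.3844
EBC = 3.3844·1.97

6.6672 EBC


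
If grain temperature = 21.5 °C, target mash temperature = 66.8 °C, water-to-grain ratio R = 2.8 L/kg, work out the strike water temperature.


T_strike = (0.41/R)·(T_mash − T_grain) + T_mash
T_strike = (0.41/2.8)·(66.8 − 21.5) + 66.8

73.4332 °C


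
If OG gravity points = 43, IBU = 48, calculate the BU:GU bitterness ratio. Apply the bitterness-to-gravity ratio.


BU:GU = IBU / OG_points
BU:GU = 48 / 43

1.1163


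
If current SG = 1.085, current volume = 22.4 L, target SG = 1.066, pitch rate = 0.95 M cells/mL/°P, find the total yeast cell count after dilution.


V_w = V·((SG_c−1)/(SG_t−1)−1);  °P = 259 − 259/SG_t;  cells = rate·(V+V_w)·°P
V_w = 22.4·((1.085−1)/(1.066−1)−1) = 6.4485
V_final = 22.4 + 6.4485 = 28.8485
°P = 259 − 259/1.066 = 16.0356
cells = 0.95·28.8485·16.0356

439.4739 billion cells


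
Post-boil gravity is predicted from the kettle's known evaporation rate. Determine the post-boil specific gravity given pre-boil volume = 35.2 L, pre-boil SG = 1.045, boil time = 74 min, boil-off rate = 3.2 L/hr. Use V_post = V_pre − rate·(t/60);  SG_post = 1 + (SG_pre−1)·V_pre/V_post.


V_post = 35.2 − 3.2·(74/60) = 31.2533
SG_post = 1 + (1.045 − 1)·35.2/31.2533

1.0507


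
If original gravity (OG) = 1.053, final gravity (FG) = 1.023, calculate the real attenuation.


AA = (OG−FG)/(OG−1)·100;  RA = AA·0.8192
AA = (1.053 − 1.023)/(1.053 − 1)·100 = 56.6038
RA = 56.6038·0.8192

46.3698 %


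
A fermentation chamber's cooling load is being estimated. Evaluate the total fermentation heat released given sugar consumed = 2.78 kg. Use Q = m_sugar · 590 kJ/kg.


Q = 2.78 · 590

1640.2000 kJ


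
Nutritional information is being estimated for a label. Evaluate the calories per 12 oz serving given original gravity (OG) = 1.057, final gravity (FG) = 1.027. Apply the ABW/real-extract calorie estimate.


ABW = (OG−FG)·131.25·0.79/FG;  °P = 259 − 259/SG (for OG→OE and FG→AE);  RE = 0.1808·OE + 0.8192·AE;  Cal = (6.9·ABW + 4·(RE−0.1))·FG·3.55
ABW = (1.057 − 1.027)·131.25·0.79/1.027 = 3.0288
OE = 259 − 259/1.057 = 13.9669 °P
AE = 259 − 259/1.027 = 6.8092 °P
RE = 0.1808·13.9669 + 0.8192·6.8092 = 8.1033 °P
Cal = (6.9·3.0288 + 4·(8.1033−0.1))·1.027·3.55

192.9097 kcal


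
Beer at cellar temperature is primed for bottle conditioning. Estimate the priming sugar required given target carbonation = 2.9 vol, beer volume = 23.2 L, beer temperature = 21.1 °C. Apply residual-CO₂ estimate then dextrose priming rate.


residual = 14.695·(0.01821 + 0.09011·e^(−0.04·T));  sugar = (target − residual)·4.0·V
residual = 14.695·(0.01821 + 0.09011·e^(−0.04·21.1)) = 0.8370
sugar = (2.9 − 0.8370)·4.0·23.2

191.4491 g


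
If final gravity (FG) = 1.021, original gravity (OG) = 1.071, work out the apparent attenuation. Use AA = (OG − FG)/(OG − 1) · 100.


AA = (1.071 − 1.021)/(1.071 − 1) · 100

70.4225 %


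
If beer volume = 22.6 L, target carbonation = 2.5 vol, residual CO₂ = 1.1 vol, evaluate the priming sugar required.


sugar = (target − residual)·4.0·V
sugar = (2.5 − 1.1)·4.0·22.6

126.5600 g


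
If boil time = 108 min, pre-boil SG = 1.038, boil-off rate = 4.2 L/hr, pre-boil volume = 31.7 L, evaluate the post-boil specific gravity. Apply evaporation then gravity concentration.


V_post = V_pre − rate·(t/60);  SG_post = 1 + (SG_pre−1)·V_pre/V_post
V_post = 31.7 − 4.2·(108/60) = 24.1400
SG_post = 1 + (1.038 − 1)·31.7/24.1400

1.0499


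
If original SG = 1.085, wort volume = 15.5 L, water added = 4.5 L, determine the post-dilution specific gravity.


SG_new = 1 + (SG_old − 1)·V_old/(V_old + V_water)
pts = (1.085 − 1)·1000·15.5/(15.5 + 4.5) = 65.8750
SG_new = 1 + 65.8750/1000

1.0659


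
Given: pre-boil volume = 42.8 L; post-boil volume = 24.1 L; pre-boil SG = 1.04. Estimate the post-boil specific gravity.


SG_post = 1 + (SG_pre − 1)·V_pre/V_post
pts_pre = (1.04 − 1)·1000 = 40.0000
pts_post = 40.0000·42.8/24.1 = 71.0373
SG_post = 1 + 71.0373/1000

1.0710


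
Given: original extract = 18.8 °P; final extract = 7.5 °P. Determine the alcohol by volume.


SG = 259/(259 − P);  ABV = (OG − FG)·131.25
OG = 259/(259 − 18.8) = 1.0783
FG = 259/(259 − 7.5) = 1.0298
ABV = (1.0783 − 1.0298)·131.25

6.3587 % ABV


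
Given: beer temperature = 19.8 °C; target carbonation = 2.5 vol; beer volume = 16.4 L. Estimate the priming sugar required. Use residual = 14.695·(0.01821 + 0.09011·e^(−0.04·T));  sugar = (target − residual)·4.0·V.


residual = 14.695·(0.01821 + 0.09011·e^(−0.04·19.8)) = 0.8674
sugar = (2.5 − 0.8674)·4.0·16.4

107.1011 g


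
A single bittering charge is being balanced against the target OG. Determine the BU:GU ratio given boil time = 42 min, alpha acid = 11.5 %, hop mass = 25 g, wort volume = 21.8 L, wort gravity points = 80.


U = 1.65·0.000125^(GP/1000)·(1−e^(−0.04t))/4.15;  IBU = (α/100)·m·U·1000/V;  BU:GU = IBU/GP
U = 1.65·0.000125^(80/1000)·(1−e^(−0.04·42))/4.15 = 0.1576
IBU = (11.5/100)·25·0.1576·1000/21.8 = 20.7871
BU:GU = 20.7871/80

0.2598


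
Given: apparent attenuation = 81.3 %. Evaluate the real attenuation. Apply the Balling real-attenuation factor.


RA = AA · 0.8192
RA = 81.3 · 0.8192

66.6010 %


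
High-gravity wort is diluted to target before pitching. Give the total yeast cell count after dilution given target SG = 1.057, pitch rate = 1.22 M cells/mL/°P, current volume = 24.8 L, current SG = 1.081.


V_w = V·((SG_c−1)/(SG_t−1)−1);  °P = 259 − 259/SG_t;  cells = rate·(V+V_w)·°P
V_w = 24.8·((1.081−1)/(1.057−1)−1) = 10.4421
V_final = 24.8 + 10.4421 = 35.2421
°P = 259 − 259/1.057 = 13.9669
cells = 1.22·35.2421·13.9669

600.5115 billion cells


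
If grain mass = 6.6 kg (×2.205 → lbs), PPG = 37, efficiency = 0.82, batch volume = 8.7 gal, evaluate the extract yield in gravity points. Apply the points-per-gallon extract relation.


points = lbs × PPG × eff / vol
lbs = 6.6 × 2.205 = 14.5530
points = 14.5530 × 37 × 0.82 / 8.7

50.7515 points


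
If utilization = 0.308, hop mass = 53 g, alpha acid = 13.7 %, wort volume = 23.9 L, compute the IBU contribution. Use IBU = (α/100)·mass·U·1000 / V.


IBU = (13.7/100)·53·0.308·1000 / 23.9

93.5727 IBU


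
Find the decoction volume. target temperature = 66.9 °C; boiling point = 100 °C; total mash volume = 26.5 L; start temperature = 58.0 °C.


V_dec = V_total·(T_target − T_start)/(T_boil − T_start)
V_dec = 26.5·(66.9 − 58.0)/(100 − 58.0)

5.6155 L


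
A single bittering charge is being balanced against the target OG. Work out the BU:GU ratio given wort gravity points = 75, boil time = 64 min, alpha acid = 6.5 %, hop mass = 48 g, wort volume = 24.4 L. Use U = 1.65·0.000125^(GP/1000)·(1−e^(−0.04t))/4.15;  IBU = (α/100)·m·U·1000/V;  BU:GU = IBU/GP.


U = 1.65·0.000125^(75/1000)·(1−e^(−0.04·64))/4.15 = 0.1870
IBU = (6.5/100)·48·0.1870·1000/24.4 = 23.9071
BU:GU = 23.9071/75

0.3188


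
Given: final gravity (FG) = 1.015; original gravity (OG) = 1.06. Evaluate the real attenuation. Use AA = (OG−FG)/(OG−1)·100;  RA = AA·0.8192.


AA = (1.06 − 1.015)/(1.06 − 1)·100 = 75.0000
RA = 75.0000·0.8192

61.4400 %


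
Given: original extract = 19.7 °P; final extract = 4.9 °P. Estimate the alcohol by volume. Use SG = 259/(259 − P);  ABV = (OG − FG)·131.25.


OG = 259/(259 − 19.7) = 1.0823
FG = 259/(259 − 4.9) = 1.0193
ABV = (1.0823 − 1.0193)·131.25

8.2740 % ABV


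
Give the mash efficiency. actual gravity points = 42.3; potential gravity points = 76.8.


efficiency = actual / potential × 100
efficiency = 42.3 / 76.8 × 100

55.0781 %


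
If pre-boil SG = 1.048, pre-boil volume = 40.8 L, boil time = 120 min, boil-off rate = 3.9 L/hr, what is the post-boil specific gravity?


V_post = V_pre − rate·(t/60);  SG_post = 1 + (SG_pre−1)·V_pre/V_post
V_post = 40.8 − 3.9·(120/60) = 33.0000
SG_post = 1 + (1.048 − 1)·40.8/33.0000

1.0593


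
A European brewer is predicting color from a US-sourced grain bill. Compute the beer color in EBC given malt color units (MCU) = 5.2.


SRM = 1.4922·MCU^0.6859;  EBC = SRM·1.97
SRM = 1.4922·5.2^0.6859 = 4.6231
EBC = 4.6231·1.97

9.1075 EBC


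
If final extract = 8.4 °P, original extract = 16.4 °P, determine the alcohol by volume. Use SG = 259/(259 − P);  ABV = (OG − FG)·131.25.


OG = 259/(259 − 16.4) = 1.0676
FG = 259/(259 − 8.4) = 1.0335
ABV = (1.0676 − 1.0335)·131.25

4.4732 % ABV


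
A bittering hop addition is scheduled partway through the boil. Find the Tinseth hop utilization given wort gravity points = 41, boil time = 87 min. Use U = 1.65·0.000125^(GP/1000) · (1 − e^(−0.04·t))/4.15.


bigness = 1.65·0.000125^(41/1000) = 1.1415
boil_factor = (1 − e^(−0.04·87))/4.15 = 0.2335
U = 1.1415 · 0.2335

0.2666


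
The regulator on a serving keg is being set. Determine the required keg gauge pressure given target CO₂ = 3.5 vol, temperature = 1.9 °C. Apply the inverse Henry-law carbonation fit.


psi = vols/(0.01821 + 0.09011·e^(−0.04·T)) − 14.695
psi = 3.5/(0.01821 + 0.09011·e^(−0.04·1.9)) − 14.695

19.7113 psi


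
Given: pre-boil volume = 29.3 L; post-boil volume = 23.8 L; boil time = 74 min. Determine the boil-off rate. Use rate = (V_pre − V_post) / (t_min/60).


rate = (29.3 − 23.8) / (74/60)

4.4595 L/hr


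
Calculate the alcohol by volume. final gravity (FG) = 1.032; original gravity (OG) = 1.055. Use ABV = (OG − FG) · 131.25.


ABV = (1.055 − 1.032) · 131.25

3.0187 % ABV


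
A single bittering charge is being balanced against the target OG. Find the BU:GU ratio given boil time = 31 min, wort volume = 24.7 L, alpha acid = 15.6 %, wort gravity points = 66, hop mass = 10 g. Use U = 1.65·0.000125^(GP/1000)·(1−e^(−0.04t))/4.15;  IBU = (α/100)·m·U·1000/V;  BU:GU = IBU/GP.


U = 1.65·0.000125^(66/1000)·(1−e^(−0.04·31))/4.15 = 0.1561
IBU = (15.6/100)·10·0.1561·1000/24.7 = 9.8604
BU:GU = 9.8604/66

0.1494


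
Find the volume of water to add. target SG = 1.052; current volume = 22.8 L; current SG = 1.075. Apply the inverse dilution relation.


V_water = V·((SG_curr − 1)/(SG_target − 1) − 1)
V_water = 22.8·((1.075 − 1)/(1.052 − 1) − 1)

10.0846 L


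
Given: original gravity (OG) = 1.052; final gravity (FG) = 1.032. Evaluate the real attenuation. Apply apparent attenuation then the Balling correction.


AA = (OG−FG)/(OG−1)·100;  RA = AA·0.8192
AA = (1.052 − 1.032)/(1.052 − 1)·100 = 38.4615
RA = 38.4615·0.8192

31.5077 %


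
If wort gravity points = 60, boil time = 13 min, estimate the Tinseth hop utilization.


U = 1.65·0.000125^(GP/1000) · (1 − e^(−0.04·t))/4.15
bigness = 1.65·0.000125^(60/1000) = 0.9623
boil_factor = (1 − e^(−0.04·13))/4.15 = 0.0977
U = 0.9623 · 0.0977

0.0940


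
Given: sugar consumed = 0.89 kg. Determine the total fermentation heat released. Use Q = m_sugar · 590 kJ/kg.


Q = 0.89 · 590

525.1000 kJ


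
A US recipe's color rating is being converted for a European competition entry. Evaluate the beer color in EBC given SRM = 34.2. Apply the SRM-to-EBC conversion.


EBC = SRM · 1.97
EBC = 34.2 · 1.97

67.3740 EBC


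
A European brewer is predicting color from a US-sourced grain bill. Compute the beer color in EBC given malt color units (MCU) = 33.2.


SRM = 1.4922·MCU^0.6859;  EBC = SRM·1.97
SRM = 1.4922·33.2^0.6859 = 16.4883
EBC = 16.4883·1.97

32.4819 EBC


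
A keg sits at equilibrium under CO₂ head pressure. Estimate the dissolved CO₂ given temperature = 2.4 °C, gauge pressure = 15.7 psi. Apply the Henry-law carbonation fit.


vols = (P + 14.695)·(0.01821 + 0.09011·e^(−0.04·T))
vols = (15.7 + 14.695)·(0.01821 + 0.09011·e^(−0.04·2.4))

3.0417 volumes


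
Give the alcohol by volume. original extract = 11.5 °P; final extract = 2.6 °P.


SG = 259/(259 − P);  ABV = (OG − FG)·131.25
OG = 259/(259 − 11.5) = 1.0465
FG = 259/(259 − 2.6) = 1.0101
ABV = (1.0465 − 1.0101)·131.25

4.7676 % ABV


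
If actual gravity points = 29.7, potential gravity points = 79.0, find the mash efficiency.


efficiency = actual / potential × 100
efficiency = 29.7 / 79.0 × 100

37.5949 %


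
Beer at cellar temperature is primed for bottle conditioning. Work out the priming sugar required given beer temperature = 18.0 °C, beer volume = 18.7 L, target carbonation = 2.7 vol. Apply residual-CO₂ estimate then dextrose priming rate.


residual = 14.695·(0.01821 + 0.09011·e^(−0.04·T));  sugar = (target − residual)·4.0·V
residual = 14.695·(0.01821 + 0.09011·e^(−0.04·18.0)) = 0.9121
sugar = (2.7 − 0.9121)·4.0·18.7

133.7322 g


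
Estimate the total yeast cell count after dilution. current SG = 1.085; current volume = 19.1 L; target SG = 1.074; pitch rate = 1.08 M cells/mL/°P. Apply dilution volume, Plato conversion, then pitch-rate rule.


V_w = V·((SG_c−1)/(SG_t−1)−1);  °P = 259 − 259/SG_t;  cells = rate·(V+V_w)·°P
V_w = 19.1·((1.085−1)/(1.074−1)−1) = 2.8392
V_final = 19.1 + 2.8392 = 21.9392
°P = 259 − 259/1.074 = 17.8454
cells = 1.08·21.9392·17.8454

422.8356 billion cells


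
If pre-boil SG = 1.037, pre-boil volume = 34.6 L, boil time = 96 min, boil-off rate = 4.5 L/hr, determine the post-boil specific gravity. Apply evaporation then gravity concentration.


V_post = V_pre − rate·(t/60);  SG_post = 1 + (SG_pre−1)·V_pre/V_post
V_post = 34.6 − 4.5·(96/60) = 27.4000
SG_post = 1 + (1.037 − 1)·34.6/27.4000

1.0467


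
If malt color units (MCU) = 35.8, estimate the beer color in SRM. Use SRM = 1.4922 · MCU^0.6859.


SRM = 1.4922 · 35.8^0.6859

17.3634 SRM


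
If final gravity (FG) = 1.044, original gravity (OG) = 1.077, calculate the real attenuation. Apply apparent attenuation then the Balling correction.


AA = (OG−FG)/(OG−1)·100;  RA = AA·0.8192
AA = (1.077 − 1.044)/(1.077 − 1)·100 = 42.8571
RA = 42.8571·0.8192

35.1086 %


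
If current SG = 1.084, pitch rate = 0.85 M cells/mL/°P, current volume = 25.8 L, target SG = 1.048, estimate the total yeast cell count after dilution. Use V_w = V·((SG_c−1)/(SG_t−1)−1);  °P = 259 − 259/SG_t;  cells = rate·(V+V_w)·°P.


V_w = 25.8·((1.084−1)/(1.048−1)−1) = 19.3500
V_final = 25.8 + 19.3500 = 45.1500
°P = 259 − 259/1.048 = 11.8626
cells = 0.85·45.1500·11.8626

455.2568 billion cells


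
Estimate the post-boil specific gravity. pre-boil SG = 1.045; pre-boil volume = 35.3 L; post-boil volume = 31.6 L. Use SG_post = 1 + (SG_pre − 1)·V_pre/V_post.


pts_pre = (1.045 − 1)·1000 = 45.0000
pts_post = 45.0000·35.3/31.6 = 50.2690
SG_post = 1 + 50.2690/1000

1.0503


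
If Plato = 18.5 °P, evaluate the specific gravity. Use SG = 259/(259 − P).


SG = 259/(259 − 18.5)

1.0769


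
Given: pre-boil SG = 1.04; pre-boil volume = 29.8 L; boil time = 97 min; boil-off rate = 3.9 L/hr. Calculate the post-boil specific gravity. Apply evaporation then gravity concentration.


V_post = V_pre − rate·(t/60);  SG_post = 1 + (SG_pre−1)·V_pre/V_post
V_post = 29.8 − 3.9·(97/60) = 23.4950
SG_post = 1 + (1.04 − 1)·29.8/23.4950

1.0507


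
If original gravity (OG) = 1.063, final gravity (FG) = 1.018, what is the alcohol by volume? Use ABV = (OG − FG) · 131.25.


ABV = (1.063 − 1.018) · 131.25

5.9062 % ABV


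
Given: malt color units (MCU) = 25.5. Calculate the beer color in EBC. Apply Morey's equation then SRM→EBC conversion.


SRM = 1.4922·MCU^0.6859;  EBC = SRM·1.97
SRM = 1.4922·25.5^0.6859 = 13.7586
EBC = 13.7586·1.97

27.1044 EBC


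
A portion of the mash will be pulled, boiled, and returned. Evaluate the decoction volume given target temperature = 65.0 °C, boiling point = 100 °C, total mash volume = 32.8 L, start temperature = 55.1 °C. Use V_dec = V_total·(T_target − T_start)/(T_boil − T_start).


V_dec = 32.8·(65.0 − 55.1)/(100 − 55.1)

7.2321 L


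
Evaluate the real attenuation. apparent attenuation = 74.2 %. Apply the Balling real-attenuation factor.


RA = AA · 0.8192
RA = 74.2 · 0.8192

60.7846 %


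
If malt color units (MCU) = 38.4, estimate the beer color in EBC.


SRM = 1.4922·MCU^0.6859;  EBC = SRM·1.97
SRM = 1.4922·38.4^0.6859 = 18.2188
EBC = 18.2188·1.97

35.8910 EBC


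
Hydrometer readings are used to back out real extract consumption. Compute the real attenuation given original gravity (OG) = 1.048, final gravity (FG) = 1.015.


AA = (OG−FG)/(OG−1)·100;  RA = AA·0.8192
AA = (1.048 − 1.015)/(1.048 − 1)·100 = 68.7500
RA = 68.7500·0.8192

56.3200 %


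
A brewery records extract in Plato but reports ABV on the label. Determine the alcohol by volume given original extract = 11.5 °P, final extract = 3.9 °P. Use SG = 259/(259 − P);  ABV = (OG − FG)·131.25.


OG = 259/(259 − 11.5) = 1.0465
FG = 259/(259 − 3.9) = 1.0153
ABV = (1.0465 − 1.0153)·131.25

4.0919 % ABV


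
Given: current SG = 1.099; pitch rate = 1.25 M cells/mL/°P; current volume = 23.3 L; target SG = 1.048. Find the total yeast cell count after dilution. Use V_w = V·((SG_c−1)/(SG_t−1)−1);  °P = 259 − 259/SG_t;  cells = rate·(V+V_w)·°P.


V_w = 23.3·((1.099−1)/(1.048−1)−1) = 24.7562
V_final = 23.3 + 24.7562 = 48.0562
°P = 259 − 259/1.048 = 11.8626
cells = 1.25·48.0562·11.8626

712.5898 billion cells


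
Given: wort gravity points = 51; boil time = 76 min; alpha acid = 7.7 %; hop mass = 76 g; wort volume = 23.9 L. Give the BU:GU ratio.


U = 1.65·0.000125^(GP/1000)·(1−e^(−0.04t))/4.15;  IBU = (α/100)·m·U·1000/V;  BU:GU = IBU/GP
U = 1.65·0.000125^(51/1000)·(1−e^(−0.04·76))/4.15 = 0.2394
IBU = (7.7/100)·76·0.2394·1000/23.9 = 58.6134
BU:GU = 58.6134/51

1.1493


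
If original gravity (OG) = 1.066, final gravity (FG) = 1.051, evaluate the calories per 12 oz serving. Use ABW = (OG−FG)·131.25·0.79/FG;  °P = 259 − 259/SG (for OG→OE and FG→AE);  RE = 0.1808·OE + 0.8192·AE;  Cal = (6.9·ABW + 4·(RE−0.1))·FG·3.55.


ABW = (1.066 − 1.051)·131.25·0.79/1.051 = 1.4798
OE = 259 − 259/1.066 = 16.0356 °P
AE = 259 − 259/1.051 = 12.5680 °P
RE = 0.1808·16.0356 + 0.8192·12.5680 = 13.1950 °P
Cal = (6.9·1.4798 + 4·(13.1950−0.1))·1.051·3.55

233.5294 kcal


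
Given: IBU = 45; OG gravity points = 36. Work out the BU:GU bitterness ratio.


BU:GU = IBU / OG_points
BU:GU = 45 / 36

1.2500


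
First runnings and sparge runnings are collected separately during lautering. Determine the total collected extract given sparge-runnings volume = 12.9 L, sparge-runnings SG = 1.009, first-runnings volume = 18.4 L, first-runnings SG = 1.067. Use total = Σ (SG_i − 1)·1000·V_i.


first = (1.067 − 1)·1000·18.4 = 1232.8000
sparge = (1.009 − 1)·1000·12.9 = 116.1000
total = 1232.8000 + 116.1000

1348.9000 gravity·L


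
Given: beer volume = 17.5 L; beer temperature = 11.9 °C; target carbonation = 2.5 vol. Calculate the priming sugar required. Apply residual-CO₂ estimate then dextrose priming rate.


residual = 14.695·(0.01821 + 0.09011·e^(−0.04·T));  sugar = (target − residual)·4.0·V
residual = 14.695·(0.01821 + 0.09011·e^(−0.04·11.9)) = 1.0903
sugar = (2.5 − 1.0903)·4.0·17.5

98.6823 g


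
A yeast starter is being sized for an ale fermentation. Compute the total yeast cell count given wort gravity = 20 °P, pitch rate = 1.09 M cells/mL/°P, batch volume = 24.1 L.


cells (billions) = rate · V_L · °P
cells = 1.09 · 24.1 · 20

525.3800 billion cells


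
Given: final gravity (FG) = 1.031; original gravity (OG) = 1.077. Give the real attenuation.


AA = (OG−FG)/(OG−1)·100;  RA = AA·0.8192
AA = (1.077 − 1.031)/(1.077 − 1)·100 = 59.7403
RA = 59.7403·0.8192

48.9392 %


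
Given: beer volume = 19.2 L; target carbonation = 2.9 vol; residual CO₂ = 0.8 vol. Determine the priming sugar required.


sugar = (target − residual)·4.0·V
sugar = (2.9 − 0.8)·4.0·19.2

161.2800 g


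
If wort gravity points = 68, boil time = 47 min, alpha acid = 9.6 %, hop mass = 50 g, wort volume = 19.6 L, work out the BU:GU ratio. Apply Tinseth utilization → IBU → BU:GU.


U = 1.65·0.000125^(GP/1000)·(1−e^(−0.04t))/4.15;  IBU = (α/100)·m·U·1000/V;  BU:GU = IBU/GP
U = 1.65·0.000125^(68/1000)·(1−e^(−0.04·47))/4.15 = 0.1829
IBU = (9.6/100)·50·0.1829·1000/19.6 = 44.7821
BU:GU = 44.7821/68

0.6586
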